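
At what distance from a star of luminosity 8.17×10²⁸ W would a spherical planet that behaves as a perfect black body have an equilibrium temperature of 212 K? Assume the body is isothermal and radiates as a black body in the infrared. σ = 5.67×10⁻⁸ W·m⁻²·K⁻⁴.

For an isothermal black-emitting sphere, (1−a)S·πr² = σ·4πr²·T⁴ ⇒ S = 4σT⁴/(1−a).
S = 4·5.67×10⁻⁸·(212)⁴/1.00 = 458.1 W/m².
Flux falls as S = L/(4πd²), so d = √(L/(4πS)) = √(8.17×10²⁸/(4π·458.1)).

d ≈ 3.77×10¹² m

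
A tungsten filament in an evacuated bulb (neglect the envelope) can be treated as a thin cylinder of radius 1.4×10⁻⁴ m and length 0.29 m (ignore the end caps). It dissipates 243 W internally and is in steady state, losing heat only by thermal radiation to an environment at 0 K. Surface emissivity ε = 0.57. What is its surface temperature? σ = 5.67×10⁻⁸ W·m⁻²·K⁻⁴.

T ≈ 2330 K

Steady state: internal power = radiated power, P = εσA T⁴.
Radiating area A = 2πrL = 2.551×10⁻⁴ m².
T⁴ = P/(εσA) = 243/(0.57·5.67×10⁻⁸·2.551×10⁻⁴) = 2.947×10¹³ K⁴.
T = (2.947×10¹³)^(1/4).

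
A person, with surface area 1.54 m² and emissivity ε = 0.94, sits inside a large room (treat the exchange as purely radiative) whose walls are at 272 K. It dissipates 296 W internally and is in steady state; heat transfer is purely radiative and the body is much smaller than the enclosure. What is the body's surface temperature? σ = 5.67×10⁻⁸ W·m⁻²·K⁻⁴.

T ≈ 309 K

For a small grey body in a large enclosure, net radiated power = εσA(T⁴ − T_w⁴).
Steady state: P = εσA(T⁴ − T_w⁴) with A = 1.54 m².
T⁴ = P/(εσA) + T_w⁴ = 296/(0.94·5.67×10⁻⁸·1.540) + (272)⁴
    = 3.606×10⁹ + 5.474×10⁹ = 9.080×10⁹ K⁴.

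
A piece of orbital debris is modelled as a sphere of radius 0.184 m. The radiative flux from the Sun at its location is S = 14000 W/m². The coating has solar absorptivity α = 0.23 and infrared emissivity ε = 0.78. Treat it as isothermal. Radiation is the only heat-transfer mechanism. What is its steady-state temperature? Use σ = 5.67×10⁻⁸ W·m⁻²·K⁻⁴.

At equilibrium, absorbed power = emitted power.
Absorbing cross-section = πr² = 0.1064 m²; emitting surface = 4πr² = 0.4254 m² (ratio 4).
αS·A_cross = εσ·A_surf·T⁴  ⇒  T⁴ = αS/(ε·4σ).
T⁴ = 0.230·14000/(0.78·4·5.67×10⁻⁸) = 1.820×10¹⁰ K⁴.
T = (1.820×10¹⁰)^(1/4).

T ≈ 367 K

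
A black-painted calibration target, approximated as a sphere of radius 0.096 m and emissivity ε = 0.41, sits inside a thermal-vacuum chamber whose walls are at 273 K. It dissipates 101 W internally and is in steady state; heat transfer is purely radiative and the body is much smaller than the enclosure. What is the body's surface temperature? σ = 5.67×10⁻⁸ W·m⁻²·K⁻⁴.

For a small grey body in a large enclosure, net radiated power = εσA(T⁴ − T_w⁴).
Steady state: P = εσA(T⁴ − T_w⁴) with A = 4πr² = 0.1158 m².
T⁴ = P/(εσA) + T_w⁴ = 101/(0.41·5.67×10⁻⁸·0.1158) + (273)⁴
    = 3.751×10¹⁰ + 5.555×10⁹ = 4.307×10¹⁰ K⁴.

T ≈ 456 K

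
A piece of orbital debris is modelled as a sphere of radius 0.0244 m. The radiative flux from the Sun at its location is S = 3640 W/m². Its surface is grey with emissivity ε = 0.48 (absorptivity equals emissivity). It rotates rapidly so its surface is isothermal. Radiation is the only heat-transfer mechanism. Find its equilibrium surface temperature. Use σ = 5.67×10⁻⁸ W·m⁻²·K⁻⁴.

T ≈ 356 K

At equilibrium, absorbed power = emitted power.
Absorbing cross-section = πr² = 0.001870 m²; emitting surface = 4πr² = 0.007482 m² (ratio 4).
εS·A_cross = εσ·A_surf·T⁴  ⇒  T⁴ = S/(4σ)   (ε cancels).
T⁴ = 3640/(4·5.67×10⁻⁸) = 1.605×10¹⁰ K⁴.
T = (1.605×10¹⁰)^(1/4).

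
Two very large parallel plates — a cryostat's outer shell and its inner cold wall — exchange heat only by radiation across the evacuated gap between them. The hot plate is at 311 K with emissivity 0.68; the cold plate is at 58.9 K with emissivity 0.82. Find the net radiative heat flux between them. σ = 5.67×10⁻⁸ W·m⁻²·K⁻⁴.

For two infinite grey parallel plates, q = σ(T₁⁴ − T₂⁴)/(1/ε₁ + 1/ε₂ − 1).
T₁⁴ − T₂⁴ = 9.355×10⁹ − 1.204×10⁷ = 9.343×10⁹ K⁴.
1/ε₁ + 1/ε₂ − 1 = 1.471 + 1.220 − 1 = 1.690.
q = 5.67×10⁻⁸ × 9.343×10⁹ / 1.690.

q ≈ 313 W/m²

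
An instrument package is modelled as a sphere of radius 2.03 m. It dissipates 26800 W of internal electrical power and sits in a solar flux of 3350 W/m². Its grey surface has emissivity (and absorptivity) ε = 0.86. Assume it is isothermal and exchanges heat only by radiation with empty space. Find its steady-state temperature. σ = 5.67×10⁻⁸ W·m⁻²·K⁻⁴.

At steady state, absorbed solar power + internal power = radiated power.
Absorbed: α·S·A_cross = 0.86·3350·12.95 = 37300 W (cross-section πr²).
Total input = 37300 + 26800 = 64100 W.
Radiated: εσ·A_surf·T⁴ with A_surf = 4πr² = 51.78 m².
T⁴ = 64100/(0.86·5.67×10⁻⁸·51.78) = 2.538×10¹⁰ K⁴.

T ≈ 399 K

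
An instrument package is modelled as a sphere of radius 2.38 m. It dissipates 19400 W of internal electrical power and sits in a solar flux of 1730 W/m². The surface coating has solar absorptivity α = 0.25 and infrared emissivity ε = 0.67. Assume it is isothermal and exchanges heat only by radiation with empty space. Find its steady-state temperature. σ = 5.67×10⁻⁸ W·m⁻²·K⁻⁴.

T ≈ 316 K

At steady state, absorbed solar power + internal power = radiated power.
Absorbed: α·S·A_cross = 0.25·1730·17.80 = 7696 W (cross-section πr²).
Total input = 7696 + 19400 = 27100 W.
Radiated: εσ·A_surf·T⁴ with A_surf = 4πr² = 71.18 m².
T⁴ = 27100/(0.67·5.67×10⁻⁸·71.18) = 1.002×10¹⁰ K⁴.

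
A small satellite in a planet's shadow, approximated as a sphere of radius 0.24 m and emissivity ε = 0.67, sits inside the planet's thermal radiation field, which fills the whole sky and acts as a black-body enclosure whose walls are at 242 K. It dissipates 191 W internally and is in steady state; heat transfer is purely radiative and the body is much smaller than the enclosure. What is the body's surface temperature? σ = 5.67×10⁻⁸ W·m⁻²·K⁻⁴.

T ≈ 319 K

For a small grey body in a large enclosure, net radiated power = εσA(T⁴ − T_w⁴).
Steady state: P = εσA(T⁴ − T_w⁴) with A = 4πr² = 0.7238 m².
T⁴ = P/(εσA) + T_w⁴ = 191/(0.67·5.67×10⁻⁸·0.7238) + (242)⁴
    = 6.946×10⁹ + 3.430×10⁹ = 1.038×10¹⁰ K⁴.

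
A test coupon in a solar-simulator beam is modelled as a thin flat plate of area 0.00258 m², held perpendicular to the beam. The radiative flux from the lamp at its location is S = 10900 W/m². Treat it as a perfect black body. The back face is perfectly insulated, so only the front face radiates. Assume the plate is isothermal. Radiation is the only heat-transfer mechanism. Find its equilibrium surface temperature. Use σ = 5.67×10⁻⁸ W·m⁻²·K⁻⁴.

T ≈ 662 K

At equilibrium, absorbed power = emitted power.
Absorbing cross-section = A = 0.002580 m²; emitting surface = A = 0.002580 m² (ratio 1).
S·A_cross = εσ·A_surf·T⁴  ⇒  T⁴ = S/(1σ).
T⁴ = 1.00·10900/(1·5.67×10⁻⁸) = 1.922×10¹¹ K⁴.
T = (1.922×10¹¹)^(1/4).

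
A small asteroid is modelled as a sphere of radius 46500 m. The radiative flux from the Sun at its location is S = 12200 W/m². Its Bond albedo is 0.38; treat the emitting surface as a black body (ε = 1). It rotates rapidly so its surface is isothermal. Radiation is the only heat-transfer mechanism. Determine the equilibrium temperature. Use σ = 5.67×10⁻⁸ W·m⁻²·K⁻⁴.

T ≈ 427 K

At equilibrium, absorbed power = emitted power.
Absorbing cross-section = πr² = 6.793×10⁹ m²; emitting surface = 4πr² = 2.717×10¹⁰ m² (ratio 4).
(1−a)S·A_cross = εσ·A_surf·T⁴  ⇒  T⁴ = (1−a)S/(4σ).
T⁴ = 0.620·12200/(4·5.67×10⁻⁸) = 3.335×10¹⁰ K⁴.
T = (3.335×10¹⁰)^(1/4).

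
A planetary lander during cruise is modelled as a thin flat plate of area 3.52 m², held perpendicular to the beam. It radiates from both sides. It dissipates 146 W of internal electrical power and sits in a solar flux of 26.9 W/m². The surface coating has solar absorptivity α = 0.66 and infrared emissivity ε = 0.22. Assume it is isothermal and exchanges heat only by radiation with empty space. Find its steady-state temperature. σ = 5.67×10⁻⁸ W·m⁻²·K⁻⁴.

At steady state, absorbed solar power + internal power = radiated power.
Absorbed: α·S·A_cross = 0.66·26.9·3.520 = 62.49 W (cross-section A).
Total input = 62.49 + 146 = 208.5 W.
Radiated: εσ·A_surf·T⁴ with A_surf = 2A = 7.040 m².
T⁴ = 208.5/(0.22·5.67×10⁻⁸·7.040) = 2.374×10⁹ K⁴.

T ≈ 221 K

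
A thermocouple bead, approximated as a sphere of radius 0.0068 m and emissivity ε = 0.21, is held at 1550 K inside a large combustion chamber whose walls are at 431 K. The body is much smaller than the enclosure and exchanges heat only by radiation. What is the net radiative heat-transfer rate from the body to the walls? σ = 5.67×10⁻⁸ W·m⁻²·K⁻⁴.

For a small grey body in a large enclosure: P_net = εσA(T_body⁴ − T_wall⁴).
A = 4πr² = 5.811×10⁻⁴ m²; T_body⁴ − T_wall⁴ = 5.772×10¹² − 3.451×10¹⁰ = 5.737×10¹² K⁴.
|P_net| = 0.21·5.67×10⁻⁸·5.811×10⁻⁴·5.737×10¹².

P_net ≈ 39.7 W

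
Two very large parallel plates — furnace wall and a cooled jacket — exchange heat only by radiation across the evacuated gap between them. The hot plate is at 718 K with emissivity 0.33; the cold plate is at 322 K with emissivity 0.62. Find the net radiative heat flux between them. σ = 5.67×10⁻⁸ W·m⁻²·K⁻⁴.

q ≈ 3970 W/m²

For two infinite grey parallel plates, q = σ(T₁⁴ − T₂⁴)/(1/ε₁ + 1/ε₂ − 1).
T₁⁴ − T₂⁴ = 2.658×10¹¹ − 1.075×10¹⁰ = 2.550×10¹¹ K⁴.
1/ε₁ + 1/ε₂ − 1 = 3.030 + 1.613 − 1 = 3.643.
q = 5.67×10⁻⁸ × 2.550×10¹¹ / 3.643.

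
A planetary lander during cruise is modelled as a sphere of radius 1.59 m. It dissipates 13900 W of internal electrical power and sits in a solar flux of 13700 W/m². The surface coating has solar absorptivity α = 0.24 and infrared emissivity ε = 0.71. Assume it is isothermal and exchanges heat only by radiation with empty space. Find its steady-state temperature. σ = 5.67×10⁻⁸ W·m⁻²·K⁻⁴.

T ≈ 421 K

At steady state, absorbed solar power + internal power = radiated power.
Absorbed: α·S·A_cross = 0.24·13700·7.942 = 26110 W (cross-section πr²).
Total input = 26110 + 13900 = 40010 W.
Radiated: εσ·A_surf·T⁴ with A_surf = 4πr² = 31.77 m².
T⁴ = 40010/(0.71·5.67×10⁻⁸·31.77) = 3.129×10¹⁰ K⁴.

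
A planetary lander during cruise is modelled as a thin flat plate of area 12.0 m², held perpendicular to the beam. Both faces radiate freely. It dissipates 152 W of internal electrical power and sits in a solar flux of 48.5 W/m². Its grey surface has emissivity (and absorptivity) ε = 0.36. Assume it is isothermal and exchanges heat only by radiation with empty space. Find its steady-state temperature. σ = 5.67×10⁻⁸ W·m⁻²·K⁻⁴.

T ≈ 165 K

At steady state, absorbed solar power + internal power = radiated power.
Absorbed: α·S·A_cross = 0.36·48.5·12.00 = 209.5 W (cross-section A).
Total input = 209.5 + 152 = 361.5 W.
Radiated: εσ·A_surf·T⁴ with A_surf = 2A = 24.00 m².
T⁴ = 361.5/(0.36·5.67×10⁻⁸·24.00) = 7.380×10⁸ K⁴.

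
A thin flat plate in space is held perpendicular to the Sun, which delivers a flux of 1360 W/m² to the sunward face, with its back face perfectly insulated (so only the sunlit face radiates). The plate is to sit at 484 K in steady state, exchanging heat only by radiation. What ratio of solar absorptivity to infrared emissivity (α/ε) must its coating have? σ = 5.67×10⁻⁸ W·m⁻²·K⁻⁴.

Balance: αS·A = εσ·1A·T⁴ ⇒ α/ε = σT⁴/S.
α/ε = 5.67×10⁻⁸·(484)⁴/1360 = 5.67×10⁻⁸·5.488×10¹⁰/1360.

α/ε ≈ 2.29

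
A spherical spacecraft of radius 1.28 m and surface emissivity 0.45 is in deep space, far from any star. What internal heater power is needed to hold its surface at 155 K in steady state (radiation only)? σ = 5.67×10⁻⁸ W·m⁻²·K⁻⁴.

P ≈ 303 W

P = εσ·4πr²·T⁴.
4πr² = 20.59 m²; T⁴ = 5.772×10⁸ K⁴.
P = 0.45·5.67×10⁻⁸·20.59·5.772×10⁸.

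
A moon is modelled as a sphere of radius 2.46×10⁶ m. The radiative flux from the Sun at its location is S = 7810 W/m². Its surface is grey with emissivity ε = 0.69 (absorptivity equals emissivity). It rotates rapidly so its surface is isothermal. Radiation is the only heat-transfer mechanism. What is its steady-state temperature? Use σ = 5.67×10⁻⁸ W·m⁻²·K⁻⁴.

At equilibrium, absorbed power = emitted power.
Absorbing cross-section = πr² = 1.901×10¹³ m²; emitting surface = 4πr² = 7.605×10¹³ m² (ratio 4).
εS·A_cross = εσ·A_surf·T⁴  ⇒  T⁴ = S/(4σ)   (ε cancels).
T⁴ = 7810/(4·5.67×10⁻⁸) = 3.444×10¹⁰ K⁴.
T = (3.444×10¹⁰)^(1/4).

T ≈ 431 K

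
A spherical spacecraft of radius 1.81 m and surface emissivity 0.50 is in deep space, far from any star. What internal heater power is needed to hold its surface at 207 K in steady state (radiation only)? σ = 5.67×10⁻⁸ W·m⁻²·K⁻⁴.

P = εσ·4πr²·T⁴.
4πr² = 41.17 m²; T⁴ = 1.836×10⁹ K⁴.
P = 0.50·5.67×10⁻⁸·41.17·1.836×10⁹.

P ≈ 2140 W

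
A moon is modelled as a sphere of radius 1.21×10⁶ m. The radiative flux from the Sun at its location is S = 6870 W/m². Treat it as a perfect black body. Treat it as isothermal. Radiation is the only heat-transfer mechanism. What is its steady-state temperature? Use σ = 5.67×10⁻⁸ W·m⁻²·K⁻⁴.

T ≈ 417 K

At equilibrium, absorbed power = emitted power.
Absorbing cross-section = πr² = 4.600×10¹² m²; emitting surface = 4πr² = 1.840×10¹³ m² (ratio 4).
S·A_cross = εσ·A_surf·T⁴  ⇒  T⁴ = S/(4σ).
T⁴ = 1.00·6870/(4·5.67×10⁻⁸) = 3.029×10¹⁰ K⁴.
T = (3.029×10¹⁰)^(1/4).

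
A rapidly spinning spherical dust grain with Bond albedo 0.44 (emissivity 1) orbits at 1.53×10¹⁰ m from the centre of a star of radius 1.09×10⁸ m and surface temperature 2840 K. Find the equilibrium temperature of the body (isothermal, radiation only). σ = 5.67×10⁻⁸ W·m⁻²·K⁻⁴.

T ≈ 147 K

The star's surface emits σT_*⁴; at distance d the flux is S = σT_*⁴(R_*/d)².
S = 5.67×10⁻⁸·(2840)⁴·(1.09×10⁸/1.53×10¹⁰)² = 187.2 W/m².
For an isothermal sphere T⁴ = (1−a)S/(4σ) = 4.622×10⁸ K⁴.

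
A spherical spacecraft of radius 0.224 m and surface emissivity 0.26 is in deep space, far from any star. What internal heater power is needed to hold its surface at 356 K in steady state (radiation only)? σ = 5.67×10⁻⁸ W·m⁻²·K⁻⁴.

P ≈ 149 W

P = εσ·4πr²·T⁴.
4πr² = 0.6305 m²; T⁴ = 1.606×10¹⁰ K⁴.
P = 0.26·5.67×10⁻⁸·0.6305·1.606×10¹⁰.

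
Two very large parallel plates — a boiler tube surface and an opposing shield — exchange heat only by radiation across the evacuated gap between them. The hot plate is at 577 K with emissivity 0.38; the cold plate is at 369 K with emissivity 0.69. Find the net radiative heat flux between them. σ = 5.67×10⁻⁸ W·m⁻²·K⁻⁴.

q ≈ 1700 W/m²

For two infinite grey parallel plates, q = σ(T₁⁴ − T₂⁴)/(1/ε₁ + 1/ε₂ − 1).
T₁⁴ − T₂⁴ = 1.108×10¹¹ − 1.854×10¹⁰ = 9.230×10¹⁰ K⁴.
1/ε₁ + 1/ε₂ − 1 = 2.632 + 1.449 − 1 = 3.081.
q = 5.67×10⁻⁸ × 9.230×10¹⁰ / 3.081.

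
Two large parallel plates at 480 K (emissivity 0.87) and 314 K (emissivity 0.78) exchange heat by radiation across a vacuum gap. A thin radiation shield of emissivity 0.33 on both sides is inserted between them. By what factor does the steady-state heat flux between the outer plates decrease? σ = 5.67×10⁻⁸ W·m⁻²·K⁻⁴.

Without shield: q₀ = σΔ(T⁴)/(1/ε₁+1/ε₂−1) with denominator 1.431.
With shield the two gaps are in series; the resistances add: (1/ε₁+1/ε_s−1)+(1/ε_s+1/ε₂−1) = 3.180+3.312 = 6.492.
Heat-flux ratio q₀/q = 6.492/1.431.

factor ≈ 4.54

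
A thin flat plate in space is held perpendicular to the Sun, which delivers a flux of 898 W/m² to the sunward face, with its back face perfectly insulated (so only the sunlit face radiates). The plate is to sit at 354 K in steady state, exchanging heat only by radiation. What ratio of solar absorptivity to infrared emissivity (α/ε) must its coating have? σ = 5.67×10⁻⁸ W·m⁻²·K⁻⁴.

Balance: αS·A = εσ·1A·T⁴ ⇒ α/ε = σT⁴/S.
α/ε = 5.67×10⁻⁸·(354)⁴/898 = 5.67×10⁻⁸·1.570×10¹⁰/898.

α/ε ≈ 0.992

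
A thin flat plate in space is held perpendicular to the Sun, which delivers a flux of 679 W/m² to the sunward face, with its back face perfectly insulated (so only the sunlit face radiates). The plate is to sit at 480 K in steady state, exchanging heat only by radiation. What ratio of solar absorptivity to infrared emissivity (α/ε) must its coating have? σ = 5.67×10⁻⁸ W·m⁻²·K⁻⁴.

α/ε ≈ 4.43

Balance: αS·A = εσ·1A·T⁴ ⇒ α/ε = σT⁴/S.
α/ε = 5.67×10⁻⁸·(480)⁴/679 = 5.67×10⁻⁸·5.308×10¹⁰/679.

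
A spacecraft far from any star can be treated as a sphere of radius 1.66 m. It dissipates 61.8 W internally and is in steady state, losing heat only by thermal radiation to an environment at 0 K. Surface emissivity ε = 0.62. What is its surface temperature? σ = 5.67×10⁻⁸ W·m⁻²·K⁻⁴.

Steady state: internal power = radiated power, P = εσA T⁴.
Radiating area A = 4πr² = 34.63 m².
T⁴ = P/(εσA) = 61.8/(0.62·5.67×10⁻⁸·34.63) = 5.077×10⁷ K⁴.
T = (5.077×10⁷)^(1/4).

T ≈ 84.4 K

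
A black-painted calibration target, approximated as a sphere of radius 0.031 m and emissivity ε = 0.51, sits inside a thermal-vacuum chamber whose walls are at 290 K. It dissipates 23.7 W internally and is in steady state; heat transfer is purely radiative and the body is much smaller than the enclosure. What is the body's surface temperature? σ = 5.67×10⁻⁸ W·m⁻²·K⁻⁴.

For a small grey body in a large enclosure, net radiated power = εσA(T⁴ − T_w⁴).
Steady state: P = εσA(T⁴ − T_w⁴) with A = 4πr² = 0.01208 m².
T⁴ = P/(εσA) + T_w⁴ = 23.7/(0.51·5.67×10⁻⁸·0.01208) + (290)⁴
    = 6.787×10¹⁰ + 7.073×10⁹ = 7.494×10¹⁰ K⁴.

T ≈ 523 K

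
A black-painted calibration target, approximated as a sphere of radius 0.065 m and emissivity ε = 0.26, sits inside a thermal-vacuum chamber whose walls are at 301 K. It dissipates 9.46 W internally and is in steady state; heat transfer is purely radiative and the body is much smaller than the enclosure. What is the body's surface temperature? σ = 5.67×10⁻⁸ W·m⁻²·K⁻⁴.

For a small grey body in a large enclosure, net radiated power = εσA(T⁴ − T_w⁴).
Steady state: P = εσA(T⁴ − T_w⁴) with A = 4πr² = 0.05309 m².
T⁴ = P/(εσA) + T_w⁴ = 9.46/(0.26·5.67×10⁻⁸·0.05309) + (301)⁴
    = 1.209×10¹⁰ + 8.209×10⁹ = 2.029×10¹⁰ K⁴.

T ≈ 377 K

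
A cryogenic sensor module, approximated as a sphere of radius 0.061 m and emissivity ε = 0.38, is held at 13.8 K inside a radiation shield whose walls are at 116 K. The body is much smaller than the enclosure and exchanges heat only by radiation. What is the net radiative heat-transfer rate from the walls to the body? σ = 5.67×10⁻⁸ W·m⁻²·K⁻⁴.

P_net ≈ 0.182 W

For a small grey body in a large enclosure: P_net = εσA(T_body⁴ − T_wall⁴).
A = 4πr² = 0.04676 m²; T_body⁴ − T_wall⁴ = 36270 − 1.811×10⁸ = -1.810×10⁸ K⁴.
|P_net| = 0.38·5.67×10⁻⁸·0.04676·1.810×10⁸.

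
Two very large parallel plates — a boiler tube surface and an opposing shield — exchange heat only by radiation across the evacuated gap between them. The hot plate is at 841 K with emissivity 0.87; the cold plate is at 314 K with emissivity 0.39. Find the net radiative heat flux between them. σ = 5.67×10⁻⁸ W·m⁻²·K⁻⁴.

For two infinite grey parallel plates, q = σ(T₁⁴ − T₂⁴)/(1/ε₁ + 1/ε₂ − 1).
T₁⁴ − T₂⁴ = 5.002×10¹¹ − 9.721×10⁹ = 4.905×10¹¹ K⁴.
1/ε₁ + 1/ε₂ − 1 = 1.149 + 2.564 − 1 = 2.714.
q = 5.67×10⁻⁸ × 4.905×10¹¹ / 2.714.

q ≈ 10200 W/m²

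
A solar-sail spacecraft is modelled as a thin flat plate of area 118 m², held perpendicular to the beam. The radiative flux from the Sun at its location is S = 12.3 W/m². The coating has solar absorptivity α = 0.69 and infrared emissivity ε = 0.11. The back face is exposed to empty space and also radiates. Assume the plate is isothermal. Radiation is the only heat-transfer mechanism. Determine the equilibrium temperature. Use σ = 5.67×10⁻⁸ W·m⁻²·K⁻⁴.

At equilibrium, absorbed power = emitted power.
Absorbing cross-section = A = 118.0 m²; emitting surface = 2A = 236.0 m² (ratio 2).
αS·A_cross = εσ·A_surf·T⁴  ⇒  T⁴ = αS/(ε·2σ).
T⁴ = 0.690·12.3/(0.11·2·5.67×10⁻⁸) = 6.804×10⁸ K⁴.
T = (6.804×10⁸)^(1/4).

T ≈ 162 K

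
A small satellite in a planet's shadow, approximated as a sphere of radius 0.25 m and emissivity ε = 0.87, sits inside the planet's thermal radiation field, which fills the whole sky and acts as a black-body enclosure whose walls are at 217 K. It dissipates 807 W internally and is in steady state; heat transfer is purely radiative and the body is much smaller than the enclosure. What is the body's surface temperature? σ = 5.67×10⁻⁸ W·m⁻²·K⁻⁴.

T ≈ 390 K

For a small grey body in a large enclosure, net radiated power = εσA(T⁴ − T_w⁴).
Steady state: P = εσA(T⁴ − T_w⁴) with A = 4πr² = 0.7854 m².
T⁴ = P/(εσA) + T_w⁴ = 807/(0.87·5.67×10⁻⁸·0.7854) + (217)⁴
    = 2.083×10¹⁰ + 2.217×10⁹ = 2.305×10¹⁰ K⁴.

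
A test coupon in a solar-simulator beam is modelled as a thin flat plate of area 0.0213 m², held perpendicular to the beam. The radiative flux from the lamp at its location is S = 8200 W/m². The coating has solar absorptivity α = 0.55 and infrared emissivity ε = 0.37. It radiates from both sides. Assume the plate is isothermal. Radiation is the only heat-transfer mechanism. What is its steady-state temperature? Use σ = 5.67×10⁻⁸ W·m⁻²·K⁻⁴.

At equilibrium, absorbed power = emitted power.
Absorbing cross-section = A = 0.02130 m²; emitting surface = 2A = 0.04260 m² (ratio 2).
αS·A_cross = εσ·A_surf·T⁴  ⇒  T⁴ = αS/(ε·2σ).
T⁴ = 0.550·8200/(0.37·2·5.67×10⁻⁸) = 1.075×10¹¹ K⁴.
T = (1.075×10¹¹)^(1/4).

T ≈ 573 K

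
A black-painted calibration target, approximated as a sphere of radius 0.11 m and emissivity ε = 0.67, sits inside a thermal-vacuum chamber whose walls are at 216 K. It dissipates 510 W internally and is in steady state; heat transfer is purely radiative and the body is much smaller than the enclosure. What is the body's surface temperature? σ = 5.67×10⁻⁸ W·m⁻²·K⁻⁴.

T ≈ 548 K

For a small grey body in a large enclosure, net radiated power = εσA(T⁴ − T_w⁴).
Steady state: P = εσA(T⁴ − T_w⁴) with A = 4πr² = 0.1521 m².
T⁴ = P/(εσA) + T_w⁴ = 510/(0.67·5.67×10⁻⁸·0.1521) + (216)⁴
    = 8.829×10¹⁰ + 2.177×10⁹ = 9.047×10¹⁰ K⁴.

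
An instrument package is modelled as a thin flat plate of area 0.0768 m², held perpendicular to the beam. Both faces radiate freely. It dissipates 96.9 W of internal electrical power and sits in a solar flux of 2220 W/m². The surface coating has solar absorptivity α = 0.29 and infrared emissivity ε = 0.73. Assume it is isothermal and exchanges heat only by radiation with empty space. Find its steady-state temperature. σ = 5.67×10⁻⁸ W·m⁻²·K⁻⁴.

T ≈ 390 K

At steady state, absorbed solar power + internal power = radiated power.
Absorbed: α·S·A_cross = 0.29·2220·0.07680 = 49.44 W (cross-section A).
Total input = 49.44 + 96.9 = 146.3 W.
Radiated: εσ·A_surf·T⁴ with A_surf = 2A = 0.1536 m².
T⁴ = 146.3/(0.73·5.67×10⁻⁸·0.1536) = 2.302×10¹⁰ K⁴.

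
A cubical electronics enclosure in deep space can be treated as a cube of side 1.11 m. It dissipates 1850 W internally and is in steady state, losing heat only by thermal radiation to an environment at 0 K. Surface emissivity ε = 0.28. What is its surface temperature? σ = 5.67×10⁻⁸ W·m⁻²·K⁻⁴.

Steady state: internal power = radiated power, P = εσA T⁴.
Radiating area A = 6L² = 7.393 m².
T⁴ = P/(εσA) = 1850/(0.28·5.67×10⁻⁸·7.393) = 1.576×10¹⁰ K⁴.
T = (1.576×10¹⁰)^(1/4).

T ≈ 354 K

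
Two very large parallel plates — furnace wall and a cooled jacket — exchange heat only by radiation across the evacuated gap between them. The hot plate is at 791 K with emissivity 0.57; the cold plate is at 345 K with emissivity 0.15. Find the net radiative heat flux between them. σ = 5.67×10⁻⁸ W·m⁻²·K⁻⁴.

q ≈ 2880 W/m²

For two infinite grey parallel plates, q = σ(T₁⁴ − T₂⁴)/(1/ε₁ + 1/ε₂ − 1).
T₁⁴ − T₂⁴ = 3.915×10¹¹ − 1.417×10¹⁰ = 3.773×10¹¹ K⁴.
1/ε₁ + 1/ε₂ − 1 = 1.754 + 6.667 − 1 = 7.421.
q = 5.67×10⁻⁸ × 3.773×10¹¹ / 7.421.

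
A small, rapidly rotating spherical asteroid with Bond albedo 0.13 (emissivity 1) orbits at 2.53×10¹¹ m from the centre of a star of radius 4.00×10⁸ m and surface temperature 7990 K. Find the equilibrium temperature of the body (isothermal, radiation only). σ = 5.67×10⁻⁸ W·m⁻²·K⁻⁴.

T ≈ 217 K

The star's surface emits σT_*⁴; at distance d the flux is S = σT_*⁴(R_*/d)².
S = 5.67×10⁻⁸·(7990)⁴·(4.00×10⁸/2.53×10¹¹)² = 577.6 W/m².
For an isothermal sphere T⁴ = (1−a)S/(4σ) = 2.216×10⁹ K⁴.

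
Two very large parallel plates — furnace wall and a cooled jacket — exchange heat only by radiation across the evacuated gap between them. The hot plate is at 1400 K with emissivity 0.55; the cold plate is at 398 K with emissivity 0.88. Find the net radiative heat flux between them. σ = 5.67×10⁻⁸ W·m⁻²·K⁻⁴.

For two infinite grey parallel plates, q = σ(T₁⁴ − T₂⁴)/(1/ε₁ + 1/ε₂ − 1).
T₁⁴ − T₂⁴ = 3.842×10¹² − 2.509×10¹⁰ = 3.817×10¹² K⁴.
1/ε₁ + 1/ε₂ − 1 = 1.818 + 1.136 − 1 = 1.955.
q = 5.67×10⁻⁸ × 3.817×10¹² / 1.955.

q ≈ 1.11×10⁵ W/m²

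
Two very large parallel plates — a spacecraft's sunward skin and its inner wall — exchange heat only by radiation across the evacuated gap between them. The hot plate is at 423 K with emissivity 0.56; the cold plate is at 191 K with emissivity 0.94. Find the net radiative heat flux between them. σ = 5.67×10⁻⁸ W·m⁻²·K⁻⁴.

q ≈ 941 W/m²

For two infinite grey parallel plates, q = σ(T₁⁴ − T₂⁴)/(1/ε₁ + 1/ε₂ − 1).
T₁⁴ − T₂⁴ = 3.202×10¹⁰ − 1.331×10⁹ = 3.068×10¹⁰ K⁴.
1/ε₁ + 1/ε₂ − 1 = 1.786 + 1.064 − 1 = 1.850.
q = 5.67×10⁻⁸ × 3.068×10¹⁰ / 1.850.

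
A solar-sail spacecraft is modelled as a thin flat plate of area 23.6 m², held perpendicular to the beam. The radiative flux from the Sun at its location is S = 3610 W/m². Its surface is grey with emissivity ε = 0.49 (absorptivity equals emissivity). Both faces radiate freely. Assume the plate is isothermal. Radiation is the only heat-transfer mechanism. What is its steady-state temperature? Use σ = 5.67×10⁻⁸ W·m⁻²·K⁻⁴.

At equilibrium, absorbed power = emitted power.
Absorbing cross-section = A = 23.60 m²; emitting surface = 2A = 47.20 m² (ratio 2).
εS·A_cross = εσ·A_surf·T⁴  ⇒  T⁴ = S/(2σ)   (ε cancels).
T⁴ = 3610/(2·5.67×10⁻⁸) = 3.183×10¹⁰ K⁴.
T = (3.183×10¹⁰)^(1/4).

T ≈ 422 K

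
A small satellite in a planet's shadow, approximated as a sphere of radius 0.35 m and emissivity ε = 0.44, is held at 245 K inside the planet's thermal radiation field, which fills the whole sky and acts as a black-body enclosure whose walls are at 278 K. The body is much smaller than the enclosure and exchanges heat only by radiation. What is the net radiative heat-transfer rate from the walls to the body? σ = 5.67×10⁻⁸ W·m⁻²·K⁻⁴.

P_net ≈ 91.0 W

For a small grey body in a large enclosure: P_net = εσA(T_body⁴ − T_wall⁴).
A = 4πr² = 1.539 m²; T_body⁴ − T_wall⁴ = 3.603×10⁹ − 5.973×10⁹ = -2.370×10⁹ K⁴.
|P_net| = 0.44·5.67×10⁻⁸·1.539·2.370×10⁹.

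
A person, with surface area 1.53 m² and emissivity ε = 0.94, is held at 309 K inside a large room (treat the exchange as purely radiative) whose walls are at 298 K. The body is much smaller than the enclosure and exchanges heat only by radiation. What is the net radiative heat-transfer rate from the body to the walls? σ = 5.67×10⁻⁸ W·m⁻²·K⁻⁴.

For a small grey body in a large enclosure: P_net = εσA(T_body⁴ − T_wall⁴).
A = 1.53 m²; T_body⁴ − T_wall⁴ = 9.117×10⁹ − 7.886×10⁹ = 1.230×10⁹ K⁴.
|P_net| = 0.94·5.67×10⁻⁸·1.530·1.230×10⁹.

P_net ≈ 100 W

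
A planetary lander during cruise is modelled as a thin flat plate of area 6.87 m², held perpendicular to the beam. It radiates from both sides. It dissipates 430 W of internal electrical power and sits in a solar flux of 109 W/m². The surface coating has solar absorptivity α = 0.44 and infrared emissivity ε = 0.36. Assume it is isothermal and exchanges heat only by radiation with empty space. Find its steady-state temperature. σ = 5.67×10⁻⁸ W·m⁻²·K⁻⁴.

T ≈ 228 K

At steady state, absorbed solar power + internal power = radiated power.
Absorbed: α·S·A_cross = 0.44·109·6.870 = 329.5 W (cross-section A).
Total input = 329.5 + 430 = 759.5 W.
Radiated: εσ·A_surf·T⁴ with A_surf = 2A = 13.74 m².
T⁴ = 759.5/(0.36·5.67×10⁻⁸·13.74) = 2.708×10⁹ K⁴.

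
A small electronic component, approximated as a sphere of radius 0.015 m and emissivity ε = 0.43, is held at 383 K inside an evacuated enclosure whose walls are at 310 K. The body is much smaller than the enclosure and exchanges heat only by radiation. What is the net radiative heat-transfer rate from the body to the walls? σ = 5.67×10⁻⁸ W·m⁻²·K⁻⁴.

P_net ≈ 0.847 W

For a small grey body in a large enclosure: P_net = εσA(T_body⁴ − T_wall⁴).
A = 4πr² = 0.002827 m²; T_body⁴ − T_wall⁴ = 2.152×10¹⁰ − 9.235×10⁹ = 1.228×10¹⁰ K⁴.
|P_net| = 0.43·5.67×10⁻⁸·0.002827·1.228×10¹⁰.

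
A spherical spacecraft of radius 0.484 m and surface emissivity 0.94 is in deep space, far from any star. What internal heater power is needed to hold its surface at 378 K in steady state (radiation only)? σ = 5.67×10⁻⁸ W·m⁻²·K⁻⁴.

P ≈ 3200 W

P = εσ·4πr²·T⁴.
4πr² = 2.944 m²; T⁴ = 2.042×10¹⁰ K⁴.
P = 0.94·5.67×10⁻⁸·2.944·2.042×10¹⁰.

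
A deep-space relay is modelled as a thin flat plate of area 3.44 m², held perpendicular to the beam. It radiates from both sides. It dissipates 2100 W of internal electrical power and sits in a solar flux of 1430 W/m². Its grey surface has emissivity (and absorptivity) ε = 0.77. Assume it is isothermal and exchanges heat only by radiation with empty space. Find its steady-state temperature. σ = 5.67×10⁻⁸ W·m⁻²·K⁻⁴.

At steady state, absorbed solar power + internal power = radiated power.
Absorbed: α·S·A_cross = 0.77·1430·3.440 = 3788 W (cross-section A).
Total input = 3788 + 2100 = 5888 W.
Radiated: εσ·A_surf·T⁴ with A_surf = 2A = 6.880 m².
T⁴ = 5888/(0.77·5.67×10⁻⁸·6.880) = 1.960×10¹⁰ K⁴.

T ≈ 374 K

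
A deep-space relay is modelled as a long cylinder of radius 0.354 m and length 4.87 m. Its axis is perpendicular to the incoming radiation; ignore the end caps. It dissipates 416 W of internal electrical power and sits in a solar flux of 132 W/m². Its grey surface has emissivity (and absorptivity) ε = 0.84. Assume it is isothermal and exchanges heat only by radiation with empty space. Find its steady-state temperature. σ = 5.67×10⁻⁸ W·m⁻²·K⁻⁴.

T ≈ 198 K

At steady state, absorbed solar power + internal power = radiated power.
Absorbed: α·S·A_cross = 0.84·132·3.448 = 382.3 W (cross-section 2rL).
Total input = 382.3 + 416 = 798.3 W.
Radiated: εσ·A_surf·T⁴ with A_surf = 2πrL = 10.83 m².
T⁴ = 798.3/(0.84·5.67×10⁻⁸·10.83) = 1.547×10⁹ K⁴.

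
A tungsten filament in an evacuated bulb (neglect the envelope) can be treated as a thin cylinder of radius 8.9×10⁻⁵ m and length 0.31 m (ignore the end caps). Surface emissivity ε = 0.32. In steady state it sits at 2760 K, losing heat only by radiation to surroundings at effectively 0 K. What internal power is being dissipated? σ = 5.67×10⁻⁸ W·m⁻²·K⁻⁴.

P ≈ 183 W

Steady state: P = εσA T⁴.
A = 2πrL = 1.734×10⁻⁴ m²; T⁴ = (2760)⁴ = 5.803×10¹³ K⁴.
P = 0.32 × 5.67×10⁻⁸ × 1.734×10⁻⁴ × 5.803×10¹³.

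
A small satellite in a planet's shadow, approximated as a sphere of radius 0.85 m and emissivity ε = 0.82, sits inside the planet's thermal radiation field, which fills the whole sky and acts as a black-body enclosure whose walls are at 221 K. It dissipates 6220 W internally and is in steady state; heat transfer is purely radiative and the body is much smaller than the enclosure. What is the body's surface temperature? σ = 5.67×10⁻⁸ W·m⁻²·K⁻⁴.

For a small grey body in a large enclosure, net radiated power = εσA(T⁴ − T_w⁴).
Steady state: P = εσA(T⁴ − T_w⁴) with A = 4πr² = 9.079 m².
T⁴ = P/(εσA) + T_w⁴ = 6220/(0.82·5.67×10⁻⁸·9.079) + (221)⁴
    = 1.473×10¹⁰ + 2.385×10⁹ = 1.712×10¹⁰ K⁴.

T ≈ 362 K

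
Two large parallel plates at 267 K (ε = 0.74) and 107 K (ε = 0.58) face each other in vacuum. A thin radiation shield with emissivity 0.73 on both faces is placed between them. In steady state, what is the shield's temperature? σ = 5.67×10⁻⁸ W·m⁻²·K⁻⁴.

T_s ≈ 231 K

In steady state the net flux on the hot side equals that on the cold side.
σ(T₁⁴−T_s⁴)/D₁ = σ(T_s⁴−T₂⁴)/D₂, with D₁ = 1/ε₁+1/ε_s−1 = 1.721, D₂ = 1/ε_s+1/ε₂−1 = 2.094.
Solve for T_s⁴: T_s⁴ = (D₂·T₁⁴ + D₁·T₂⁴)/(D₁+D₂) = 2.848×10⁹ K⁴.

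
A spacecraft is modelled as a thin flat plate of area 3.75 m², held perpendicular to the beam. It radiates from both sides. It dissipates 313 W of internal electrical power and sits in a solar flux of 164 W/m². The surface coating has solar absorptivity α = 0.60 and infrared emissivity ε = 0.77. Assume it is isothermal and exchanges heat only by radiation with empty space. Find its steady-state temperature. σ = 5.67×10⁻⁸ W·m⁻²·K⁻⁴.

T ≈ 214 K

At steady state, absorbed solar power + internal power = radiated power.
Absorbed: α·S·A_cross = 0.60·164·3.750 = 369.0 W (cross-section A).
Total input = 369.0 + 313 = 682.0 W.
Radiated: εσ·A_surf·T⁴ with A_surf = 2A = 7.500 m².
T⁴ = 682.0/(0.77·5.67×10⁻⁸·7.500) = 2.083×10⁹ K⁴.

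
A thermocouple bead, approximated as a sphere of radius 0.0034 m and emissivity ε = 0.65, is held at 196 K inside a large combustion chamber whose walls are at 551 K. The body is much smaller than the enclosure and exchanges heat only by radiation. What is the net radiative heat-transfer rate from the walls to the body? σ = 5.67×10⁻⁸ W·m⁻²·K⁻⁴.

For a small grey body in a large enclosure: P_net = εσA(T_body⁴ − T_wall⁴).
A = 4πr² = 1.453×10⁻⁴ m²; T_body⁴ − T_wall⁴ = 1.476×10⁹ − 9.217×10¹⁰ = -9.070×10¹⁰ K⁴.
|P_net| = 0.65·5.67×10⁻⁸·1.453×10⁻⁴·9.070×10¹⁰.

P_net ≈ 0.486 W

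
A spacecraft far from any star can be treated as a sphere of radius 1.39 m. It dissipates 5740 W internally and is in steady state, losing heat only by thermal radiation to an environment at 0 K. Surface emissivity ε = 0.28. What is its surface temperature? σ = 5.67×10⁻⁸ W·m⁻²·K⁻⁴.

Steady state: internal power = radiated power, P = εσA T⁴.
Radiating area A = 4πr² = 24.28 m².
T⁴ = P/(εσA) = 5740/(0.28·5.67×10⁻⁸·24.28) = 1.489×10¹⁰ K⁴.
T = (1.489×10¹⁰)^(1/4).

T ≈ 349 K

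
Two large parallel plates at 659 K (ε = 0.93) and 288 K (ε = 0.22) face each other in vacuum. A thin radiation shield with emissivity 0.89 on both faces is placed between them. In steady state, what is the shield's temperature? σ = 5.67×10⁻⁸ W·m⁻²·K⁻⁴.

In steady state the net flux on the hot side equals that on the cold side.
σ(T₁⁴−T_s⁴)/D₁ = σ(T_s⁴−T₂⁴)/D₂, with D₁ = 1/ε₁+1/ε_s−1 = 1.199, D₂ = 1/ε_s+1/ε₂−1 = 4.669.
Solve for T_s⁴: T_s⁴ = (D₂·T₁⁴ + D₁·T₂⁴)/(D₁+D₂) = 1.515×10¹¹ K⁴.

T_s ≈ 624 K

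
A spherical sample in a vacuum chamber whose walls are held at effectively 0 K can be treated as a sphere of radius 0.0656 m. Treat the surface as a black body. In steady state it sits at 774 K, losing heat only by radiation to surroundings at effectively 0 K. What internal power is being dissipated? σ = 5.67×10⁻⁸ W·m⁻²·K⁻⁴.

Steady state: P = εσA T⁴.
A = 4πr² = 0.05408 m²; T⁴ = (774)⁴ = 3.589×10¹¹ K⁴.
P = 1.0 × 5.67×10⁻⁸ × 0.05408 × 3.589×10¹¹.

P ≈ 1100 W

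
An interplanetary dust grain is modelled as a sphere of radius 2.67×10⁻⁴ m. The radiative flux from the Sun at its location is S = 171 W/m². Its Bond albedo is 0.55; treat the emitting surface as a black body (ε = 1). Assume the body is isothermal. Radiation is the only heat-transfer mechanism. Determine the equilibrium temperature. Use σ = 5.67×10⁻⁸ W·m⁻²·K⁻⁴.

T ≈ 136 K

At equilibrium, absorbed power = emitted power.
Absorbing cross-section = πr² = 2.240×10⁻⁷ m²; emitting surface = 4πr² = 8.958×10⁻⁷ m² (ratio 4).
(1−a)S·A_cross = εσ·A_surf·T⁴  ⇒  T⁴ = (1−a)S/(4σ).
T⁴ = 0.450·171/(4·5.67×10⁻⁸) = 3.393×10⁸ K⁴.
T = (3.393×10⁸)^(1/4).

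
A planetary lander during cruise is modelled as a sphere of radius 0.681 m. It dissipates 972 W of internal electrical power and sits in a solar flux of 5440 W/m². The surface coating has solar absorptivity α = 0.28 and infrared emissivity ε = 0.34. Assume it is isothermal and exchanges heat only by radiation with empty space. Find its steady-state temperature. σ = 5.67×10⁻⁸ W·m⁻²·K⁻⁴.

T ≈ 411 K

At steady state, absorbed solar power + internal power = radiated power.
Absorbed: α·S·A_cross = 0.28·5440·1.457 = 2219 W (cross-section πr²).
Total input = 2219 + 972 = 3191 W.
Radiated: εσ·A_surf·T⁴ with A_surf = 4πr² = 5.828 m².
T⁴ = 3191/(0.34·5.67×10⁻⁸·5.828) = 2.840×10¹⁰ K⁴.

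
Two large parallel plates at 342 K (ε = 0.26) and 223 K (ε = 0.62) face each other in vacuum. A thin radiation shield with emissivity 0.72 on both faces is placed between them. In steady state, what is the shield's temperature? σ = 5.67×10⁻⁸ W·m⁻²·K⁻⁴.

In steady state the net flux on the hot side equals that on the cold side.
σ(T₁⁴−T_s⁴)/D₁ = σ(T_s⁴−T₂⁴)/D₂, with D₁ = 1/ε₁+1/ε_s−1 = 4.235, D₂ = 1/ε_s+1/ε₂−1 = 2.002.
Solve for T_s⁴: T_s⁴ = (D₂·T₁⁴ + D₁·T₂⁴)/(D₁+D₂) = 6.070×10⁹ K⁴.

T_s ≈ 279 K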